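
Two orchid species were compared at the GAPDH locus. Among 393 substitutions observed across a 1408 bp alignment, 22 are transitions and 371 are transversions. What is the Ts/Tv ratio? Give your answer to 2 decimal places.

R = 22/371 = 0.059299… ≈ 0.06 (to 2 d.p.).

0.06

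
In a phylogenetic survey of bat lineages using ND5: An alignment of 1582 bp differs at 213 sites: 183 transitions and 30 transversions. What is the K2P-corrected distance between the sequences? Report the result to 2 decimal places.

0.15

P = 183/1582 ≈ 0.115676 and Q = 30/1582 ≈ 0.018963.
Under the Kimura two-parameter model, d = −½ ln(1 − 2P − Q) − ¼ ln(1 − 2Q).
1 − 2P − Q = 0.749685, giving −½ ln(0.749685) = 0.144051.
1 − 2Q = 0.962074, giving −¼ ln(0.962074) = 0.009666.
d = 0.144051 + 0.009666 = 0.153717.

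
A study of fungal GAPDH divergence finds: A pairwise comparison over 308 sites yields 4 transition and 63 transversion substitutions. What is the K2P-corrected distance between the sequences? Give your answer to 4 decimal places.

P = 4/308 ≈ 0.012987 and Q = 63/308 ≈ 0.204545.
Under the Kimura two-parameter model, d = −½ ln(1 − 2P − Q) − ¼ ln(1 − 2Q).
1 − 2P − Q = 0.769481, giving −½ ln(0.769481) = 0.131020.
1 − 2Q = 0.59091, giving −¼ ln(0.59091) = 0.131523.
d = 0.131020 + 0.131523 = 0.262543.

0.2625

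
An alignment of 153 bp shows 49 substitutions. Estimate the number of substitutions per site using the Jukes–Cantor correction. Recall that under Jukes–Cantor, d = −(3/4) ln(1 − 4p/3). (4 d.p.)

p = 49/153 ≈ 0.320261.
d = −(3/4) ln(1 − 4p/3) = −0.75 ln(1 − 0.427015) = −0.75 ln(0.572985)
  = −0.75 × (-0.556896) = 0.417672 substitutions/site.

0.4177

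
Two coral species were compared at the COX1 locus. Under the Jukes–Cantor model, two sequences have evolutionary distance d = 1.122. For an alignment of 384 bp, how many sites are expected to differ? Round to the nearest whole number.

Invert JC69: p = (3/4)(1 − e^(−4d/3)) = 0.75 × (1 − e^(-1.496)) = 0.75 × (1 − 0.224024) = 0.581982.
Expected differing sites = pL ≈ 0.581982 × 384 = 223.481088 ≈ 223.

223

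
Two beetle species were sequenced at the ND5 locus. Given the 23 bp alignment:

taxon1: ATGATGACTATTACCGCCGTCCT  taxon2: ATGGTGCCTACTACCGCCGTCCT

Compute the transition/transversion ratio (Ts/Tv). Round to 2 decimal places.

Transitions are A↔G and C↔T; transversions are all other mismatches.
Transitions: 2. Transversions: 1.
R = 2/1 = 2.00.

2.00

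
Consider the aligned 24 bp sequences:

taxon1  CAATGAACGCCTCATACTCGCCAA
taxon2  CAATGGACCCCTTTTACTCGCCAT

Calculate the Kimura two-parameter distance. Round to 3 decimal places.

Of 24 sites, 2 differences are transitions and 3 are transversions, so P = 2/24 ≈ 0.083333 and Q = 3/24 = 0.125.
Under the Kimura two-parameter model, d = −½ ln(1 − 2P − Q) − ¼ ln(1 − 2Q).
1 − 2P − Q = 0.708334, giving −½ ln(0.708334) = 0.172420.
1 − 2Q = 0.75, giving −¼ ln(0.75) = 0.071921.
d = 0.172420 + 0.071921 = 0.244341.

0.244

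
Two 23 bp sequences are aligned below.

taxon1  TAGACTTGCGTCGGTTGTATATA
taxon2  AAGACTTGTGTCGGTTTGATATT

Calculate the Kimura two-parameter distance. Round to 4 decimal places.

0.2580

Of 23 sites, 1 differences are transitions and 4 are transversions, so P = 1/23 ≈ 0.043478 and Q = 4/23 ≈ 0.173913.
Under the Kimura two-parameter model, d = −½ ln(1 − 2P − Q) − ¼ ln(1 − 2Q).
1 − 2P − Q = 0.739131, giving −½ ln(0.739131) = 0.151140.
1 − 2Q = 0.652174, giving −¼ ln(0.652174) = 0.106861.
d = 0.151140 + 0.106861 = 0.258001.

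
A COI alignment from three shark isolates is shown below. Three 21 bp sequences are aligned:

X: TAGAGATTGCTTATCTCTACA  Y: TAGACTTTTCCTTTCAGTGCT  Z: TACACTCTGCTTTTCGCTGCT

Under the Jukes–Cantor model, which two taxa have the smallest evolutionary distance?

Y and Z

X–Y: 9/21 differ, p = 0.429, d = 0.635.
X–Z: 8/21 differ, p = 0.381, d = 0.532.
Y–Z: 6/21 differ, p = 0.286, d = 0.360.
The smallest distance is between Y and Z.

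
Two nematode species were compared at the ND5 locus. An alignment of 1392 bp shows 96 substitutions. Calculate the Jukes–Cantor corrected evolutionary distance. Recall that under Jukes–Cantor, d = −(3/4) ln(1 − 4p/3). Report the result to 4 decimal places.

p = 96/1392 ≈ 0.068966.
d = −(3/4) ln(1 − 4p/3) = −0.75 ln(1 − 0.091955) = −0.75 ln(0.908045)
  = −0.75 × (-0.096461) = 0.072346 substitutions/site.

0.0723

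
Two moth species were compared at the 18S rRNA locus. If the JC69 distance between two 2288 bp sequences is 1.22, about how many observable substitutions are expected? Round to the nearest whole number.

1379

Invert JC69: p = (3/4)(1 − e^(−4d/3)) = 0.75 × (1 − e^(-1.626667)) = 0.75 × (1 − 0.196584) = 0.602562.
Expected differing sites = pL ≈ 0.602562 × 2288 = 1378.661856 ≈ 1379.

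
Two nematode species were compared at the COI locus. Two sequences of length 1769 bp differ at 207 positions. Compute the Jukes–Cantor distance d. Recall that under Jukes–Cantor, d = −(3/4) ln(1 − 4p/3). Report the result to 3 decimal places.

p = 207/1769 ≈ 0.117015.
d = −(3/4) ln(1 − 4p/3) = −0.75 ln(1 − 0.15602) = −0.75 ln(0.84398)
  = −0.75 × (-0.169626) = 0.127220 substitutions/site.

0.127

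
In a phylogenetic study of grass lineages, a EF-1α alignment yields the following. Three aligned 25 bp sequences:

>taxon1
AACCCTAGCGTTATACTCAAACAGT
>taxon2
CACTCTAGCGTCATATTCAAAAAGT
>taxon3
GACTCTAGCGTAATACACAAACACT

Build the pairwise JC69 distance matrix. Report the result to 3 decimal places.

d(taxon1,taxon2) = 0.233, d(taxon1,taxon3) = 0.233, d(taxon2,taxon3) = 0.289

taxon1–taxon2: 5/25 sites differ → p = 0.2, d = −0.75 ln(1 − 0.266667) = 0.232617 ≈ 0.233.
taxon1–taxon3: 5/25 sites differ → p = 0.2, d = −0.75 ln(1 − 0.266667) = 0.232617 ≈ 0.233.
taxon2–taxon3: 6/25 sites differ → p = 0.24, d = −0.75 ln(1 − 0.32) = 0.289247 ≈ 0.289.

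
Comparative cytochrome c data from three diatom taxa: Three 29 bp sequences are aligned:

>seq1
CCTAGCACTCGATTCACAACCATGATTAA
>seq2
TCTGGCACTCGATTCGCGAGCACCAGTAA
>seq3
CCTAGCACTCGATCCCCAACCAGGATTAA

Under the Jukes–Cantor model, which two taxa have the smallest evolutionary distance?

seq1 and seq3

seq1–seq2: 8/29 differ, p = 0.276, d = 0.344.
seq1–seq3: 3/29 differ, p = 0.103, d = 0.111.
seq2–seq3: 9/29 differ, p = 0.310, d = 0.401.
The smallest distance is between seq1 and seq3.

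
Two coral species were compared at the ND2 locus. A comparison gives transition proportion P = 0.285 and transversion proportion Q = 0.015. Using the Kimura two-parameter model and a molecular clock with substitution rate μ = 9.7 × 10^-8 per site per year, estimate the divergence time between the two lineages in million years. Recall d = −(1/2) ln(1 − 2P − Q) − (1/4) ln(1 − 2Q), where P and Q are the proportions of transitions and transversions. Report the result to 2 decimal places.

Under the Kimura two-parameter model, d = −½ ln(1 − 2P − Q) − ¼ ln(1 − 2Q).
1 − 2P − Q = 0.415, giving −½ ln(0.415) = 0.439738.
1 − 2Q = 0.97, giving −¼ ln(0.97) = 0.007615.
d = 0.439738 + 0.007615 = 0.447353.
Under a molecular clock d = 2μt, so t = d/(2μ) = 0.447353 / (2 × 9.7 × 10^-8) = 2.31 million years.

2.31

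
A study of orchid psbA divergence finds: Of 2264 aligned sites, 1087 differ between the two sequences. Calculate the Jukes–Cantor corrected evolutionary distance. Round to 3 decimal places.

0.767

p = 1087/2264 ≈ 0.480124.
d = −(3/4) ln(1 − 4p/3) = −0.75 ln(1 − 0.640165) = −0.75 ln(0.359835)
  = −0.75 × (-1.022110) = 0.766583 substitutions/site.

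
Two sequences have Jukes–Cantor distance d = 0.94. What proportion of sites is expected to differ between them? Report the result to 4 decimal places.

p = (3/4)(1 − e^(−4d/3)) = 0.75 × (1 − e^(-1.253333)) = 0.75 × (1 − 0.285551) = 0.535837.

0.5358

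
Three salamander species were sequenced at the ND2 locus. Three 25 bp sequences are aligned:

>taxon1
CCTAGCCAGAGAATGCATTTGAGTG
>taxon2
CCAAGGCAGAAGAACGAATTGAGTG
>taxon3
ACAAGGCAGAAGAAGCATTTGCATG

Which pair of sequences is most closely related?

taxon1–taxon2: 8/25 differ, p = 0.320, d = 0.417.
taxon1–taxon3: 8/25 differ, p = 0.320, d = 0.417.
taxon2–taxon3: 6/25 differ, p = 0.240, d = 0.289.
The smallest distance is between taxon2 and taxon3.

taxon2 and taxon3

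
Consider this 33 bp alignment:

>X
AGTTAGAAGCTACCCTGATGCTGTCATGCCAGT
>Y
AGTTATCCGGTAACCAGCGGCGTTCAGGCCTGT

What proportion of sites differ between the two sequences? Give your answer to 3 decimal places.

The sequences differ at 12 of 33 positions.
p = 12/33 = 0.363636… ≈ 0.364 (to 3 d.p.).

0.364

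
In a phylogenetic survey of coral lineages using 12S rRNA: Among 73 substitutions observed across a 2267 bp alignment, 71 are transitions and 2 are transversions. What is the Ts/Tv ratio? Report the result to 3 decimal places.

R = 71/2 = 35.500.

35.500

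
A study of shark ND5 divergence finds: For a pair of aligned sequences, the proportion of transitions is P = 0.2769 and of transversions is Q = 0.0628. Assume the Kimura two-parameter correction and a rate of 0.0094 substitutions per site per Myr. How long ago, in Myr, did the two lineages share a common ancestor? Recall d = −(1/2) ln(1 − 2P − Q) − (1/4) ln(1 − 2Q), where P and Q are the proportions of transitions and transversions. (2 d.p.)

Under the Kimura two-parameter model, d = −½ ln(1 − 2P − Q) − ¼ ln(1 − 2Q).
1 − 2P − Q = 0.3834, giving −½ ln(0.3834) = 0.479338.
1 − 2Q = 0.8744, giving −¼ ln(0.8744) = 0.033554.
d = 0.479338 + 0.033554 = 0.512892.
Under a molecular clock d = 2μt, so t = d/(2μ) = 0.512892 / (2 × 0.0094) = 27.28 Myr.

27.28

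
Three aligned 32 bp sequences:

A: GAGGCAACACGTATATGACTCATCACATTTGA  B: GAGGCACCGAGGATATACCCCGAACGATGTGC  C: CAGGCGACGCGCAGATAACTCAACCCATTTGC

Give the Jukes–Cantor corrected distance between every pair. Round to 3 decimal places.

d(A,B) = 0.657, d(A,C) = 0.353, d(B,C) = 0.520

A–B: 14/32 sites differ → p = 0.4375, d = −0.75 ln(1 − 0.583333) = 0.656601 ≈ 0.657.
A–C: 9/32 sites differ → p = 0.28125, d = −0.75 ln(1 − 0.375) = 0.352503 ≈ 0.353.
B–C: 12/32 sites differ → p = 0.375, d = −0.75 ln(1 − 0.5) = 0.519860 ≈ 0.520.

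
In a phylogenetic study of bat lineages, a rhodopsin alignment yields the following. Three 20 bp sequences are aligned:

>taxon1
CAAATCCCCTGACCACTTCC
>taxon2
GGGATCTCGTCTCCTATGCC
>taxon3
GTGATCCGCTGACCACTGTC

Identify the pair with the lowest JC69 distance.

taxon1 and taxon3

taxon1–taxon2: 10/20 differ, p = 0.500, d = 0.824.
taxon1–taxon3: 6/20 differ, p = 0.300, d = 0.383.
taxon2–taxon3: 9/20 differ, p = 0.450, d = 0.687.
The smallest distance is between taxon1 and taxon3.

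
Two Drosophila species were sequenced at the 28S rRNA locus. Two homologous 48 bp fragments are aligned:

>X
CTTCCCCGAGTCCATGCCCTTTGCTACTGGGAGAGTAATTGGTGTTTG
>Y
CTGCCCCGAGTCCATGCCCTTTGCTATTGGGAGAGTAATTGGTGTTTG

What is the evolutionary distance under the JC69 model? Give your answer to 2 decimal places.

0.04

The sequences differ at 2 of 48 sites (3, 27), so p = 2/48 ≈ 0.041667.
d = −(3/4) ln(1 − 4p/3) = −0.75 ln(1 − 0.055556) = −0.75 ln(0.944444)
  = −0.75 × (-0.057159) = 0.042869 substitutions/site.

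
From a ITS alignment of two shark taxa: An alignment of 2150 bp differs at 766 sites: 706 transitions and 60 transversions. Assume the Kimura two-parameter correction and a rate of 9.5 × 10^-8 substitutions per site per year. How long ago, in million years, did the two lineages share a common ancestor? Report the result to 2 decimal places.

3.11

P = 706/2150 ≈ 0.328372 and Q = 60/2150 ≈ 0.027907.
Under the Kimura two-parameter model, d = −½ ln(1 − 2P − Q) − ¼ ln(1 − 2Q).
1 − 2P − Q = 0.315349, giving −½ ln(0.315349) = 0.577038.
1 − 2Q = 0.944186, giving −¼ ln(0.944186) = 0.014358.
d = 0.577038 + 0.014358 = 0.591396.
Under a molecular clock d = 2μt, so t = d/(2μ) = 0.591396 / (2 × 9.5 × 10^-8) = 3.11 million years.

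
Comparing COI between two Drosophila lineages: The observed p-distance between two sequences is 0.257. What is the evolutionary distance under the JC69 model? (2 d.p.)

0.31

d = −(3/4) ln(1 − 4p/3) = −0.75 ln(1 − 0.342667) = −0.75 ln(0.657333)
  = −0.75 × (-0.419565) = 0.314674 substitutions/site.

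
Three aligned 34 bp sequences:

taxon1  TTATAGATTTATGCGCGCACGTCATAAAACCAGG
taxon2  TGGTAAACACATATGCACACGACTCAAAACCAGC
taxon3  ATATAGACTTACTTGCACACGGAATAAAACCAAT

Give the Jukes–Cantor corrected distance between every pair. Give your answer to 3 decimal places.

taxon1–taxon2: 13/34 sites differ → p ≈ 0.382353, d = −0.75 ln(1 − 0.509804) = 0.534712 ≈ 0.535.
taxon1–taxon3: 10/34 sites differ → p ≈ 0.294118, d = −0.75 ln(1 − 0.392157) = 0.373379 ≈ 0.373.
taxon2–taxon3: 14/34 sites differ → p ≈ 0.411765, d = −0.75 ln(1 − 0.54902) = 0.597249 ≈ 0.597.

d(taxon1,taxon2) = 0.535, d(taxon1,taxon3) = 0.373, d(taxon2,taxon3) = 0.597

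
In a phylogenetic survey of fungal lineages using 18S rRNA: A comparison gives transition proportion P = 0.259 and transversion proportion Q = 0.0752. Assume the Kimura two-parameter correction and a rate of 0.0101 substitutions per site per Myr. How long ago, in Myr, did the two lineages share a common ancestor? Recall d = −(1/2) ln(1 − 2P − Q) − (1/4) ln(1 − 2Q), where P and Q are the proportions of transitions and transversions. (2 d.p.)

24.28

Under the Kimura two-parameter model, d = −½ ln(1 − 2P − Q) − ¼ ln(1 − 2Q).
1 − 2P − Q = 0.4068, giving −½ ln(0.4068) = 0.449717.
1 − 2Q = 0.8496, giving −¼ ln(0.8496) = 0.040747.
d = 0.449717 + 0.040747 = 0.490464.
Under a molecular clock d = 2μt, so t = d/(2μ) = 0.490464 / (2 × 0.0101) = 24.28 Myr.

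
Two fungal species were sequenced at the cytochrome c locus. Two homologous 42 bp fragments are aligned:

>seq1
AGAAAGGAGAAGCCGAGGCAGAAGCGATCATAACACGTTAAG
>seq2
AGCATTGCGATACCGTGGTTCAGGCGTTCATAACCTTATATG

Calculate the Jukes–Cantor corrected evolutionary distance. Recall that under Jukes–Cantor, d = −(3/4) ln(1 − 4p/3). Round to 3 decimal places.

The sequences differ at 17 of 42 sites, so p = 17/42 ≈ 0.404762.
d = −(3/4) ln(1 − 4p/3) = −0.75 ln(1 − 0.539683) = −0.75 ln(0.460317)
  = −0.75 × (-0.775840) = 0.581880 substitutions/site.

0.582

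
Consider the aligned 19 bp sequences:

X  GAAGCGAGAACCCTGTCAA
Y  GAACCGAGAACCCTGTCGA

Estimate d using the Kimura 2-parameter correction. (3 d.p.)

Of 19 sites, 1 differences are transitions and 1 are transversions, so P = 1/19 ≈ 0.052632 and Q = 1/19 ≈ 0.052632.
Under the Kimura two-parameter model, d = −½ ln(1 − 2P − Q) − ¼ ln(1 − 2Q).
1 − 2P − Q = 0.842104, giving −½ ln(0.842104) = 0.085926.
1 − 2Q = 0.894736, giving −¼ ln(0.894736) = 0.027807.
d = 0.085926 + 0.027807 = 0.113733.

0.114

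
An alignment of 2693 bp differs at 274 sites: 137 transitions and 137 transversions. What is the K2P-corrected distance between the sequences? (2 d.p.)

P = 137/2693 ≈ 0.050873 and Q = 137/2693 ≈ 0.050873.
Under the Kimura two-parameter model, d = −½ ln(1 − 2P − Q) − ¼ ln(1 − 2Q).
1 − 2P − Q = 0.847381, giving −½ ln(0.847381) = 0.082802.
1 − 2Q = 0.898254, giving −¼ ln(0.898254) = 0.026826.
d = 0.082802 + 0.026826 = 0.109628.

0.11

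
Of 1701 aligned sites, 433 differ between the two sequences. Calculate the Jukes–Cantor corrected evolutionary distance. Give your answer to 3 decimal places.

0.311

p = 433/1701 ≈ 0.254556.
d = −(3/4) ln(1 − 4p/3) = −0.75 ln(1 − 0.339408) = −0.75 ln(0.660592)
  = −0.75 × (-0.414619) = 0.310964 substitutions/site.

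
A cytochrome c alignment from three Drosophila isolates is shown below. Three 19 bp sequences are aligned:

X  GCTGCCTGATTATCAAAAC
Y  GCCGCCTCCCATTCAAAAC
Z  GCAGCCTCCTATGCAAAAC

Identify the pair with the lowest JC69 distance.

X–Y: 6/19 differ, p = 0.316, d = 0.410.
X–Z: 6/19 differ, p = 0.316, d = 0.410.
Y–Z: 3/19 differ, p = 0.158, d = 0.177.
The smallest distance is between Y and Z.

Y and Z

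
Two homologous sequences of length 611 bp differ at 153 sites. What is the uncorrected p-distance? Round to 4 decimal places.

0.2504

p = 153/611 = 0.250409… ≈ 0.2504 (to 4 d.p.).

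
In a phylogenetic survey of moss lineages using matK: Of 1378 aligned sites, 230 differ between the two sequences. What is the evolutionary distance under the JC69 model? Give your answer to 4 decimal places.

0.1888

p = 230/1378 ≈ 0.166909.
d = −(3/4) ln(1 − 4p/3) = −0.75 ln(1 − 0.222545) = −0.75 ln(0.777455)
  = −0.75 × (-0.251730) = 0.188798 substitutions/site.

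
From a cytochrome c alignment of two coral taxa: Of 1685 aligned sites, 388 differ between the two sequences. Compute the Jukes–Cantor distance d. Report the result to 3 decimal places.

0.275

p = 388/1685 ≈ 0.230267.
d = −(3/4) ln(1 − 4p/3) = −0.75 ln(1 − 0.307023) = −0.75 ln(0.692977)
  = −0.75 × (-0.366758) = 0.275069 substitutions/site.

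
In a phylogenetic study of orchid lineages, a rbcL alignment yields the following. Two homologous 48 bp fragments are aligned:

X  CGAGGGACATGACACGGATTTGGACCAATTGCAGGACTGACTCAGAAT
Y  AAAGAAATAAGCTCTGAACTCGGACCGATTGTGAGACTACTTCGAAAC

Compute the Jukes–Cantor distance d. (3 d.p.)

0.764

The sequences differ at 23 of 48 sites, so p = 23/48 ≈ 0.479167.
d = −(3/4) ln(1 − 4p/3) = −0.75 ln(1 − 0.638889) = −0.75 ln(0.361111)
  = −0.75 × (-1.018570) = 0.763928 substitutions/site.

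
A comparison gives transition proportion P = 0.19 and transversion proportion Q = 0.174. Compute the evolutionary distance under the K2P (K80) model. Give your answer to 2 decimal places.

Under the Kimura two-parameter model, d = −½ ln(1 − 2P − Q) − ¼ ln(1 − 2Q).
1 − 2P − Q = 0.446, giving −½ ln(0.446) = 0.403718.
1 − 2Q = 0.652, giving −¼ ln(0.652) = 0.106928.
d = 0.403718 + 0.106928 = 0.510646.

0.51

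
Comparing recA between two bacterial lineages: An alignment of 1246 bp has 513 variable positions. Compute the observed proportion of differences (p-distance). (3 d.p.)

p = 513/1246 = 0.411717… ≈ 0.412 (to 3 d.p.).

0.412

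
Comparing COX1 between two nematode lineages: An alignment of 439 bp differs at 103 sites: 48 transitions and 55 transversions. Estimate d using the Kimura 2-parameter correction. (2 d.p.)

0.28

P = 48/439 ≈ 0.109339 and Q = 55/439 ≈ 0.125285.
Under the Kimura two-parameter model, d = −½ ln(1 − 2P − Q) − ¼ ln(1 − 2Q).
1 − 2P − Q = 0.656037, giving −½ ln(0.656037) = 0.210769.
1 − 2Q = 0.74943, giving −¼ ln(0.74943) = 0.072111.
d = 0.210769 + 0.072111 = 0.282880.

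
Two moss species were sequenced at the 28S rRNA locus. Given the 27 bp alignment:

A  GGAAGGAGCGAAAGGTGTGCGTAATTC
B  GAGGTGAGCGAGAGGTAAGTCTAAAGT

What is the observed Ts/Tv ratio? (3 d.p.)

1.400

Transitions are A↔G and C↔T; transversions are all other mismatches.
Transitions: 7. Transversions: 5.
R = 7/5 = 1.400.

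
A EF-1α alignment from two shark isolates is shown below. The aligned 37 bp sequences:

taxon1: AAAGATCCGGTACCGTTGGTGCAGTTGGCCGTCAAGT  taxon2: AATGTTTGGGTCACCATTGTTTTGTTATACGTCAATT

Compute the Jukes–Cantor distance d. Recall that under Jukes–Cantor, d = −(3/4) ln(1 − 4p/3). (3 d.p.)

0.645

The sequences differ at 16 of 37 sites, so p = 16/37 ≈ 0.432432.
d = −(3/4) ln(1 − 4p/3) = −0.75 ln(1 − 0.576576) = −0.75 ln(0.423424)
  = −0.75 × (-0.859381) = 0.644536 substitutions/site.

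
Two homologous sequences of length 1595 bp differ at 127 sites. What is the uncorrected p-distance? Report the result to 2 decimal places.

0.08

p = 127/1595 = 0.079623… ≈ 0.08 (to 2 d.p.).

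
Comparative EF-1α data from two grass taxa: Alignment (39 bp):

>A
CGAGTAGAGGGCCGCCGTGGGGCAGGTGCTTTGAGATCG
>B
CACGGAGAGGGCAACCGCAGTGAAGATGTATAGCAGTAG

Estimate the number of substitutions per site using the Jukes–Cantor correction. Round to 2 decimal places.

0.65

The sequences differ at 17 of 39 sites, so p = 17/39 ≈ 0.435897.
d = −(3/4) ln(1 − 4p/3) = −0.75 ln(1 − 0.581196) = −0.75 ln(0.418804)
  = −0.75 × (-0.870352) = 0.652764 substitutions/site.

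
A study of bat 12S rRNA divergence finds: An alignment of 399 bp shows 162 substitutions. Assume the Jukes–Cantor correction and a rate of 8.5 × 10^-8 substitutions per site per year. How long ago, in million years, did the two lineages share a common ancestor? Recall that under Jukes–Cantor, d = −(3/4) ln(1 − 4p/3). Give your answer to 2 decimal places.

3.44

p = 162/399 ≈ 0.406015.
d = −(3/4) ln(1 − 4p/3) = −0.75 ln(1 − 0.541353) = −0.75 ln(0.458647)
  = −0.75 × (-0.779474) = 0.584606 substitutions/site.
Under a molecular clock d = 2μt, so t = d/(2μ) = 0.584606 / (2 × 8.5 × 10^-8) = 3.44 million years.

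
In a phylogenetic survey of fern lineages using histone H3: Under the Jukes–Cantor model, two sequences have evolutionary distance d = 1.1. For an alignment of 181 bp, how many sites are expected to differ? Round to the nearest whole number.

104

Invert JC69: p = (3/4)(1 − e^(−4d/3)) = 0.75 × (1 − e^(-1.466667)) = 0.75 × (1 − 0.230693) = 0.576980.
Expected differing sites = pL ≈ 0.576980 × 181 = 104.43338 ≈ 104.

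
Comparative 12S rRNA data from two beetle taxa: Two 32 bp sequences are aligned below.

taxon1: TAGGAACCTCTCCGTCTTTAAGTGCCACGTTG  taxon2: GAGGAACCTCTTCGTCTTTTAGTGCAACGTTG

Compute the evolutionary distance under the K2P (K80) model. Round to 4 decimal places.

Of 32 sites, 1 differences are transitions and 3 are transversions, so P = 1/32 = 0.03125 and Q = 3/32 = 0.09375.
Under the Kimura two-parameter model, d = −½ ln(1 − 2P − Q) − ¼ ln(1 − 2Q).
1 − 2P − Q = 0.84375, giving −½ ln(0.84375) = 0.084950.
1 − 2Q = 0.8125, giving −¼ ln(0.8125) = 0.051910.
d = 0.084950 + 0.051910 = 0.136860.

0.1369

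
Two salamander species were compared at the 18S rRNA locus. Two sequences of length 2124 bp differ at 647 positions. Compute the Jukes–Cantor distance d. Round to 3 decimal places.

p = 647/2124 ≈ 0.304614.
d = −(3/4) ln(1 − 4p/3) = −0.75 ln(1 − 0.406152) = −0.75 ln(0.593848)
  = −0.75 × (-0.521132) = 0.390849 substitutions/site.

0.391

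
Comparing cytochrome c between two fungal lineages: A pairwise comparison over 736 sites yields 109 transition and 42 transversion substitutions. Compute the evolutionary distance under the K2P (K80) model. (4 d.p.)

0.2482

P = 109/736 ≈ 0.148098 and Q = 42/736 ≈ 0.057065.
Under the Kimura two-parameter model, d = −½ ln(1 − 2P − Q) − ¼ ln(1 − 2Q).
1 − 2P − Q = 0.646739, giving −½ ln(0.646739) = 0.217906.
1 − 2Q = 0.88587, giving −¼ ln(0.88587) = 0.030296.
d = 0.217906 + 0.030296 = 0.248202.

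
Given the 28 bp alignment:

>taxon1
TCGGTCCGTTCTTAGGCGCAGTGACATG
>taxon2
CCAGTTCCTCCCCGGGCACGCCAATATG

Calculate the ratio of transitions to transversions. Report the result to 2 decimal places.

Transitions are A↔G and C↔T; transversions are all other mismatches.
Transitions: 12. Transversions: 2.
R = 12/2 = 6.00.

6.00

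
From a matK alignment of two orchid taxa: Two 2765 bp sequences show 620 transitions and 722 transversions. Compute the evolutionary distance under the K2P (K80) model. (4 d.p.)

P = 620/2765 ≈ 0.224231 and Q = 722/2765 ≈ 0.261121.
Under the Kimura two-parameter model, d = −½ ln(1 − 2P − Q) − ¼ ln(1 − 2Q).
1 − 2P − Q = 0.290417, giving −½ ln(0.290417) = 0.618219.
1 − 2Q = 0.477758, giving −¼ ln(0.477758) = 0.184663.
d = 0.618219 + 0.184663 = 0.802882.

0.8029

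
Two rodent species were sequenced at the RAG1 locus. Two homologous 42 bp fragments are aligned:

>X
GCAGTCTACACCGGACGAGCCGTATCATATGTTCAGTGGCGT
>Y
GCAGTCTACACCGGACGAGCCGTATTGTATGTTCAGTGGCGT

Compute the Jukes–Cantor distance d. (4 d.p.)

The sequences differ at 2 of 42 sites (26, 27), so p = 2/42 ≈ 0.047619.
d = −(3/4) ln(1 − 4p/3) = −0.75 ln(1 − 0.063492) = −0.75 ln(0.936508)
  = −0.75 × (-0.065597) = 0.049198 substitutions/site.

0.0492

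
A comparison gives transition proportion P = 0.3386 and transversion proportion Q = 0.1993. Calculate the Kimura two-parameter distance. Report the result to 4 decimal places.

Under the Kimura two-parameter model, d = −½ ln(1 − 2P − Q) − ¼ ln(1 − 2Q).
1 − 2P − Q = 0.1235, giving −½ ln(0.1235) = 1.045757.
1 − 2Q = 0.6014, giving −¼ ln(0.6014) = 0.127124.
d = 1.045757 + 0.127124 = 1.172881.

1.1729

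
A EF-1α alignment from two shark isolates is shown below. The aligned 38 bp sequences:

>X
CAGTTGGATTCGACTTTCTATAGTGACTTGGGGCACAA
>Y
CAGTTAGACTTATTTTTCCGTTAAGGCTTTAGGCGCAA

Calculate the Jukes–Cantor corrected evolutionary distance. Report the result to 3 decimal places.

0.560

The sequences differ at 15 of 38 sites, so p = 15/38 ≈ 0.394737.
d = −(3/4) ln(1 − 4p/3) = −0.75 ln(1 − 0.526316) = −0.75 ln(0.473684)
  = −0.75 × (-0.747215) = 0.560411 substitutions/site.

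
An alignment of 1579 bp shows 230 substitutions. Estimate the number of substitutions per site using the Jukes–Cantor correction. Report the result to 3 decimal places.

0.162

p = 230/1579 ≈ 0.145662.
d = −(3/4) ln(1 − 4p/3) = −0.75 ln(1 − 0.194216) = −0.75 ln(0.805784)
  = −0.75 × (-0.215940) = 0.161955 substitutions/site.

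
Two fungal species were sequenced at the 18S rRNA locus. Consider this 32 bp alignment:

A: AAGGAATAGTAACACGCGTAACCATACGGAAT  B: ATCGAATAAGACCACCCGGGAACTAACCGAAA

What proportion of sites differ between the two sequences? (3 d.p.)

The sequences differ at 13 of 32 positions.
p = 13/32 = 0.40625 ≈ 0.406 (to 3 d.p.).

0.406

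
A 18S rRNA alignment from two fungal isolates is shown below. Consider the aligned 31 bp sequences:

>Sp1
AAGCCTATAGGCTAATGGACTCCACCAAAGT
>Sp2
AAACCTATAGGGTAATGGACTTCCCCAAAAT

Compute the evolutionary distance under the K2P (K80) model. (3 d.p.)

Of 31 sites, 3 differences are transitions and 2 are transversions, so P = 3/31 ≈ 0.096774 and Q = 2/31 ≈ 0.064516.
Under the Kimura two-parameter model, d = −½ ln(1 − 2P − Q) − ¼ ln(1 − 2Q).
1 − 2P − Q = 0.741936, giving −½ ln(0.741936) = 0.149246.
1 − 2Q = 0.870968, giving −¼ ln(0.870968) = 0.034538.
d = 0.149246 + 0.034538 = 0.183784.

0.184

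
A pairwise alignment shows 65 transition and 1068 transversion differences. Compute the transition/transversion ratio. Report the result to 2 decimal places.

0.06

R = 65/1068 = 0.060861… ≈ 0.06 (to 2 d.p.).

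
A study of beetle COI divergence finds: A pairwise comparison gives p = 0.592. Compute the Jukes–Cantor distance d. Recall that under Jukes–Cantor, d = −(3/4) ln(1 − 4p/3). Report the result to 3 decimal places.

d = −(3/4) ln(1 − 4p/3) = −0.75 ln(1 − 0.789333) = −0.75 ln(0.210667)
  = −0.75 × (-1.557477) = 1.168108 substitutions/site.

1.168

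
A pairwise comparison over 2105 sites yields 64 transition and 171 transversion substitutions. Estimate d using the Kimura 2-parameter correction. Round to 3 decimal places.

0.121

P = 64/2105 ≈ 0.030404 and Q = 171/2105 ≈ 0.081235.
Under the Kimura two-parameter model, d = −½ ln(1 − 2P − Q) − ¼ ln(1 − 2Q).
1 − 2P − Q = 0.857957, giving −½ ln(0.857957) = 0.076601.
1 − 2Q = 0.83753, giving −¼ ln(0.83753) = 0.044325.
d = 0.076601 + 0.044325 = 0.120926.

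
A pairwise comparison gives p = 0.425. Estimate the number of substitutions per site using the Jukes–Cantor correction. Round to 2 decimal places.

0.63

d = −(3/4) ln(1 − 4p/3) = −0.75 ln(1 − 0.566667) = −0.75 ln(0.433333)
  = −0.75 × (-0.836249) = 0.627187 substitutions/site.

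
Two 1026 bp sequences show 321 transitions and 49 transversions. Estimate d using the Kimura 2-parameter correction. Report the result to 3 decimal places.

P = 321/1026 ≈ 0.312865 and Q = 49/1026 ≈ 0.047758.
Under the Kimura two-parameter model, d = −½ ln(1 − 2P − Q) − ¼ ln(1 − 2Q).
1 − 2P − Q = 0.326512, giving −½ ln(0.326512) = 0.559644.
1 − 2Q = 0.904484, giving −¼ ln(0.904484) = 0.025098.
d = 0.559644 + 0.025098 = 0.584742.

0.585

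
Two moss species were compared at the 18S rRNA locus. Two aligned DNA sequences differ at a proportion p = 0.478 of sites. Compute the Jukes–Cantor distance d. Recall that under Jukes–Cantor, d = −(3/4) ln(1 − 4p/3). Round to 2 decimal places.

0.76

d = −(3/4) ln(1 − 4p/3) = −0.75 ln(1 − 0.637333) = −0.75 ln(0.362667)
  = −0.75 × (-1.014270) = 0.760703 substitutions/site.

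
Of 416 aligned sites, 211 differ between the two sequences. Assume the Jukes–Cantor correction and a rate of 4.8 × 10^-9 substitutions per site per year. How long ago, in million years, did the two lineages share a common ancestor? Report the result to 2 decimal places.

88.12

p = 211/416 ≈ 0.507212.
d = −(3/4) ln(1 − 4p/3) = −0.75 ln(1 − 0.676283) = −0.75 ln(0.323717)
  = −0.75 × (-1.127886) = 0.845915 substitutions/site.
Under a molecular clock d = 2μt, so t = d/(2μ) = 0.845915 / (2 × 4.8 × 10^-9) = 88.12 million years.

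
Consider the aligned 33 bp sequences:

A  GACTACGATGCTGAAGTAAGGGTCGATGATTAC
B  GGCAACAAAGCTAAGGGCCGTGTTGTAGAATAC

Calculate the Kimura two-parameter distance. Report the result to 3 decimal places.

0.626

Of 33 sites, 5 differences are transitions and 9 are transversions, so P = 5/33 ≈ 0.151515 and Q = 9/33 ≈ 0.272727.
Under the Kimura two-parameter model, d = −½ ln(1 − 2P − Q) − ¼ ln(1 − 2Q).
1 − 2P − Q = 0.424243, giving −½ ln(0.424243) = 0.428724.
1 − 2Q = 0.454546, giving −¼ ln(0.454546) = 0.197114.
d = 0.428724 + 0.197114 = 0.625838.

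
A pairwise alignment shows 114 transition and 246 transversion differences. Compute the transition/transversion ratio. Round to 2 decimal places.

R = 114/246 = 0.463414… ≈ 0.46 (to 2 d.p.).

0.46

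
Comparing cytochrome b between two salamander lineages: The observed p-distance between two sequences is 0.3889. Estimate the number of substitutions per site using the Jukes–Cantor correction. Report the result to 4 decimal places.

0.5482

d = −(3/4) ln(1 − 4p/3) = −0.75 ln(1 − 0.518533) = −0.75 ln(0.481467)
  = −0.75 × (-0.730918) = 0.548189 substitutions/site.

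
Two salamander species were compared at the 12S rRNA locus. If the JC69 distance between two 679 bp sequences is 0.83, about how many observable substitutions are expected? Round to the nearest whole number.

341

Invert JC69: p = (3/4)(1 − e^(−4d/3)) = 0.75 × (1 − e^(-1.106667)) = 0.75 × (1 − 0.330659) = 0.502006.
Expected differing sites = pL ≈ 0.502006 × 679 = 340.862074 ≈ 341.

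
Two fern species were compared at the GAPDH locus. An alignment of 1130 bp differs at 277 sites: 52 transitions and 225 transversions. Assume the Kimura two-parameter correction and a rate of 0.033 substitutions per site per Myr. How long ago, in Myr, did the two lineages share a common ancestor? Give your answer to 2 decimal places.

4.53

P = 52/1130 ≈ 0.046018 and Q = 225/1130 ≈ 0.199115.
Under the Kimura two-parameter model, d = −½ ln(1 − 2P − Q) − ¼ ln(1 − 2Q).
1 − 2P − Q = 0.708849, giving −½ ln(0.708849) = 0.172056.
1 − 2Q = 0.60177, giving −¼ ln(0.60177) = 0.126970.
d = 0.172056 + 0.126970 = 0.299026.
Under a molecular clock d = 2μt, so t = d/(2μ) = 0.299026 / (2 × 0.033) = 4.53 Myr.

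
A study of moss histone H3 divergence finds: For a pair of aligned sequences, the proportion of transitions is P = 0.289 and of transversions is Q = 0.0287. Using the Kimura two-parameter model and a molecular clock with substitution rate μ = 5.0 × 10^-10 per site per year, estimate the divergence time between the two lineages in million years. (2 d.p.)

481.37

Under the Kimura two-parameter model, d = −½ ln(1 − 2P − Q) − ¼ ln(1 − 2Q).
1 − 2P − Q = 0.3933, giving −½ ln(0.3933) = 0.466591.
1 − 2Q = 0.9426, giving −¼ ln(0.9426) = 0.014778.
d = 0.466591 + 0.014778 = 0.481369.
Under a molecular clock d = 2μt, so t = d/(2μ) = 0.481369 / (2 × 5.0 × 10^-10) = 481.37 million years.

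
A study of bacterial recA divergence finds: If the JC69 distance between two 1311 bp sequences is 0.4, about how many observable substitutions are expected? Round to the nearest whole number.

406

Invert JC69: p = (3/4)(1 − e^(−4d/3)) = 0.75 × (1 − e^(-0.533333)) = 0.75 × (1 − 0.586646) = 0.310016.
Expected differing sites = pL ≈ 0.310016 × 1311 = 406.430976 ≈ 406.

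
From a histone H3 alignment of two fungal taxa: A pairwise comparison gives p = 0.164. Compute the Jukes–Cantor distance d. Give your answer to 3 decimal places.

0.185

d = −(3/4) ln(1 − 4p/3) = −0.75 ln(1 − 0.218667) = −0.75 ln(0.781333)
  = −0.75 × (-0.246754) = 0.185066 substitutions/site.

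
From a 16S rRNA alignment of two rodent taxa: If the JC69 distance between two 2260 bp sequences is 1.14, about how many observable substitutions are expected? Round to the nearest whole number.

Invert JC69: p = (3/4)(1 − e^(−4d/3)) = 0.75 × (1 − e^(-1.52)) = 0.75 × (1 − 0.218712) = 0.585966.
Expected differing sites = pL ≈ 0.585966 × 2260 = 1324.28316 ≈ 1324.

1324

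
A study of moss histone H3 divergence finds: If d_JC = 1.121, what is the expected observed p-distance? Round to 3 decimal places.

p = (3/4)(1 − e^(−4d/3)) = 0.75 × (1 − e^(-1.494667)) = 0.75 × (1 − 0.224323) = 0.581758.

0.582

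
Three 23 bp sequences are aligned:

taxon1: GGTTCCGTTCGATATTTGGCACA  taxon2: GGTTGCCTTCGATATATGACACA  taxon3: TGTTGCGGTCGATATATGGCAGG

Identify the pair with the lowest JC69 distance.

taxon1 and taxon2

taxon1–taxon2: 4/23 differ, p = 0.174, d = 0.198.
taxon1–taxon3: 6/23 differ, p = 0.261, d = 0.321.
taxon2–taxon3: 6/23 differ, p = 0.261, d = 0.321.
The smallest distance is between taxon1 and taxon2.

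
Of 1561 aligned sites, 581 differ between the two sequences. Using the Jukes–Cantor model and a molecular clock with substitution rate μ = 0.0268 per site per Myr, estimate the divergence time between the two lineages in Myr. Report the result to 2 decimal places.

9.59

p = 581/1561 ≈ 0.372197.
d = −(3/4) ln(1 − 4p/3) = −0.75 ln(1 − 0.496263) = −0.75 ln(0.503737)
  = −0.75 × (-0.685701) = 0.514276 substitutions/site.
Under a molecular clock d = 2μt, so t = d/(2μ) = 0.514276 / (2 × 0.0268) = 9.59 Myr.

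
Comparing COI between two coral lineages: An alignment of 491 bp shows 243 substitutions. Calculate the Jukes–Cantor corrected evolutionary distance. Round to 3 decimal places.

p = 243/491 ≈ 0.494908.
d = −(3/4) ln(1 − 4p/3) = −0.75 ln(1 − 0.659877) = −0.75 ln(0.340123)
  = −0.75 × (-1.078448) = 0.808836 substitutions/site.

0.809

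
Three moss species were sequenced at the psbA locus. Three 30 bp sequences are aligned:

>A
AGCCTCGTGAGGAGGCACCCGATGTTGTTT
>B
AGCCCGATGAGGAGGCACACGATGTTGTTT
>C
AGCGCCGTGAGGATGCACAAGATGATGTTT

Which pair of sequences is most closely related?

A–B: 4/30 differ, p = 0.133, d = 0.147.
A–C: 6/30 differ, p = 0.200, d = 0.233.
B–C: 6/30 differ, p = 0.200, d = 0.233.
The smallest distance is between A and B.

A and B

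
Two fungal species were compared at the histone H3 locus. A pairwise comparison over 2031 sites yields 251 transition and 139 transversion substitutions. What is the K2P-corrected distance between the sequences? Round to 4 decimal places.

P = 251/2031 ≈ 0.123584 and Q = 139/2031 ≈ 0.068439.
Under the Kimura two-parameter model, d = −½ ln(1 − 2P − Q) − ¼ ln(1 − 2Q).
1 − 2P − Q = 0.684393, giving −½ ln(0.684393) = 0.189611.
1 − 2Q = 0.863122, giving −¼ ln(0.863122) = 0.036800.
d = 0.189611 + 0.036800 = 0.226411.

0.2264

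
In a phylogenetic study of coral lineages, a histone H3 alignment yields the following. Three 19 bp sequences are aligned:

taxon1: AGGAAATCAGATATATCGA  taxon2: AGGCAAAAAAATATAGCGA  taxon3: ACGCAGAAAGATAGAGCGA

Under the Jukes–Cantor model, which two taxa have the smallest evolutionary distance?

taxon2 and taxon3

taxon1–taxon2: 5/19 differ, p = 0.263, d = 0.324.
taxon1–taxon3: 7/19 differ, p = 0.368, d = 0.507.
taxon2–taxon3: 4/19 differ, p = 0.211, d = 0.247.
The smallest distance is between taxon2 and taxon3.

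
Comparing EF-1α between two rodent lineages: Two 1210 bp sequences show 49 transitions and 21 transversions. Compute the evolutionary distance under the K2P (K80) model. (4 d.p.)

0.0606

P = 49/1210 ≈ 0.040496 and Q = 21/1210 ≈ 0.017355.
Under the Kimura two-parameter model, d = −½ ln(1 − 2P − Q) − ¼ ln(1 − 2Q).
1 − 2P − Q = 0.901653, giving −½ ln(0.901653) = 0.051763.
1 − 2Q = 0.96529, giving −¼ ln(0.96529) = 0.008832.
d = 0.051763 + 0.008832 = 0.060595.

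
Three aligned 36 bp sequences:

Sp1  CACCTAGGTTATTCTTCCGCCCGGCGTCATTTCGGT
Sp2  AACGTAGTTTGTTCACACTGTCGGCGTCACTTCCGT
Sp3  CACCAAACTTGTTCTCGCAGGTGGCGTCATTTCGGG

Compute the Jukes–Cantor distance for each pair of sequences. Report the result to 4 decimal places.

Sp1–Sp2: 12/36 sites differ → p ≈ 0.333333, d = −0.75 ln(1 − 0.444444) = 0.440839 ≈ 0.4408.
Sp1–Sp3: 11/36 sites differ → p ≈ 0.305556, d = −0.75 ln(1 − 0.407408) = 0.392437 ≈ 0.3924.
Sp2–Sp3: 13/36 sites differ → p ≈ 0.361111, d = −0.75 ln(1 − 0.481481) = 0.492584 ≈ 0.4926.

d(Sp1,Sp2) = 0.4408, d(Sp1,Sp3) = 0.3924, d(Sp2,Sp3) = 0.4926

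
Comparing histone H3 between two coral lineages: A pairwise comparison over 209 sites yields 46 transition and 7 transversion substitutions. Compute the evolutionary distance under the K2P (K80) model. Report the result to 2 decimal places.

P = 46/209 ≈ 0.220096 and Q = 7/209 ≈ 0.033493.
Under the Kimura two-parameter model, d = −½ ln(1 − 2P − Q) − ¼ ln(1 − 2Q).
1 − 2P − Q = 0.526315, giving −½ ln(0.526315) = 0.320928.
1 − 2Q = 0.933014, giving −¼ ln(0.933014) = 0.017334.
d = 0.320928 + 0.017334 = 0.338262.

0.34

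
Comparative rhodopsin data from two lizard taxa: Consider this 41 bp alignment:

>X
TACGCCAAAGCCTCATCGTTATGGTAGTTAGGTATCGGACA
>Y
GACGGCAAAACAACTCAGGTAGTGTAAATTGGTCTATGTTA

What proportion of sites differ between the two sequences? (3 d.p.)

0.463

The sequences differ at 19 of 41 positions.
p = 19/41 = 0.463414… ≈ 0.463 (to 3 d.p.).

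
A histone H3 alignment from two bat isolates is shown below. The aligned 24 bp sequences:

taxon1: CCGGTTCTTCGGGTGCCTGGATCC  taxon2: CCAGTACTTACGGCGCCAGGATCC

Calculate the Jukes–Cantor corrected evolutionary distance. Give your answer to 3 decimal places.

0.304

The sequences differ at 6 of 24 sites (3, 6, 10, 11, 14, 18), so p = 6/24 = 0.25.
d = −(3/4) ln(1 − 4p/3) = −0.75 ln(1 − 0.333333) = −0.75 ln(0.666667)
  = −0.75 × (-0.405465) = 0.304099 substitutions/site.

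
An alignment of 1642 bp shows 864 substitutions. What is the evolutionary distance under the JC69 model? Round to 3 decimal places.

p = 864/1642 ≈ 0.526188.
d = −(3/4) ln(1 − 4p/3) = −0.75 ln(1 − 0.701584) = −0.75 ln(0.298416)
  = −0.75 × (-1.209267) = 0.906950 substitutions/site.

0.907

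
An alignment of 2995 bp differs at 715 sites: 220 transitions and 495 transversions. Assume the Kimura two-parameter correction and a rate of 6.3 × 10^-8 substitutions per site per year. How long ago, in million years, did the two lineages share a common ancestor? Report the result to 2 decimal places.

P = 220/2995 ≈ 0.073456 and Q = 495/2995 ≈ 0.165275.
Under the Kimura two-parameter model, d = −½ ln(1 − 2P − Q) − ¼ ln(1 − 2Q).
1 − 2P − Q = 0.687813, giving −½ ln(0.687813) = 0.187119.
1 − 2Q = 0.66945, giving −¼ ln(0.66945) = 0.100325.
d = 0.187119 + 0.100325 = 0.287444.
Under a molecular clock d = 2μt, so t = d/(2μ) = 0.287444 / (2 × 6.3 × 10^-8) = 2.28 million years.

2.28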